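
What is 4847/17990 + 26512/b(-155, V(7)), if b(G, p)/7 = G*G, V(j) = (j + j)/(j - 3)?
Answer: 36917003/86441950 ≈ 0.42707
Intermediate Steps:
V(j) = 2*j/(-3 + j) (V(j) = (2*j)/(-3 + j) = 2*j/(-3 + j))
b(G, p) = 7*G² (b(G, p) = 7*(G*G) = 7*G²)
4847/17990 + 26512/b(-155, V(7)) = 4847/17990 + 26512/((7*(-155)²)) = 4847*(1/17990) + 26512/((7*24025)) = 4847/17990 + 26512/168175 = 36917003/86441950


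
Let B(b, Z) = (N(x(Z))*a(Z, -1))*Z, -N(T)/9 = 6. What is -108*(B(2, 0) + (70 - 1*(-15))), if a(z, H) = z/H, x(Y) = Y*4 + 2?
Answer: -9180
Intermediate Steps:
x(Y) = 2 + 4*Y (x(Y) = 4*Y + 2 = 2 + 4*Y)
N(T) = -54 (N(T) = -9*6 = -54)
B(b, Z) = 54*Z² (B(b, Z) = (-54*Z/(-1))*Z = (-54*Z*(-1))*Z = (-(-54)*Z)*Z = (54*Z)*Z = 54*Z²)
-108*(B(2, 0) + (70 - 1*(-15))) = -108*(54*0² + (70 - 1*(-15))) = -108*(54*0 + (70 + 15)) = -108*(0 + 85) = -108*85 = -9180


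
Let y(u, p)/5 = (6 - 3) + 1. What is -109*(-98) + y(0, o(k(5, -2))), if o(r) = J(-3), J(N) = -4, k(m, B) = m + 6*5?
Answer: 10702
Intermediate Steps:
k(m, B) = 30 + m (k(m, B) = m + 30 = 30 + m)
o(r) = -4
y(u, p) = 20 (y(u, p) = 5*((6 - 3) + 1) = 5*(3 + 1) = 5*4 = 20)
-109*(-98) + y(0, o(k(5, -2))) = -109*(-98) + 20 = 10682 + 20 = 10702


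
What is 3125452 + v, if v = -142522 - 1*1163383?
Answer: 1819547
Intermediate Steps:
v = -1305905 (v = -142522 - 1163383 = -1305905)
3125452 + v = 3125452 - 1305905 = 1819547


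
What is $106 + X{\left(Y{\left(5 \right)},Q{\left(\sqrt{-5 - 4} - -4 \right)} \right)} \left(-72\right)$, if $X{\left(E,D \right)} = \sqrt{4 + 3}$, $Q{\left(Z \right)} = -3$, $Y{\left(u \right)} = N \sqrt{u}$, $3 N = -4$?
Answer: $106 - 72 \sqrt{7} \approx -84.494$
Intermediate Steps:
$N = - \frac{4}{3}$ ($N = \frac{1}{3} \left(-4\right) = - \frac{4}{3} \approx -1.3333$)
$Y{\left(u \right)} = - \frac{4 \sqrt{u}}{3}$
$X{\left(E,D \right)} = \sqrt{7}$
$106 + X{\left(Y{\left(5 \right)},Q{\left(\sqrt{-5 - 4} - -4 \right)} \right)} \left(-72\right) = 106 + \sqrt{7} \left(-72\right) = 106 - 72 \sqrt{7}$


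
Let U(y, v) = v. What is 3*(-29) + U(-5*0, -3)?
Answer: -90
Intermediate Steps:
3*(-29) + U(-5*0, -3) = 3*(-29) - 3 = -87 - 3 = -90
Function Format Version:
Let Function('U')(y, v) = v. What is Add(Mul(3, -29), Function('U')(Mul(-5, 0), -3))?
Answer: -90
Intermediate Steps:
Add(Mul(3, -29), Function('U')(Mul(-5, 0), -3)) = Add(Mul(3, -29), -3) = Add(-87, -3) = -90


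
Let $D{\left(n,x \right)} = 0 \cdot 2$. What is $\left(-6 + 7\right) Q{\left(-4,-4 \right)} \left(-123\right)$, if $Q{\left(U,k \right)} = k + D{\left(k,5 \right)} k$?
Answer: $492$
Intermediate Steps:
$D{\left(n,x \right)} = 0$
$Q{\left(U,k \right)} = k$ ($Q{\left(U,k \right)} = k + 0 k = k + 0 = k$)
$\left(-6 + 7\right) Q{\left(-4,-4 \right)} \left(-123\right) = \left(-6 + 7\right) \left(-4\right) \left(-123\right) = 1 \left(-4\right) \left(-123\right) = \left(-4\right) \left(-123\right) = 492$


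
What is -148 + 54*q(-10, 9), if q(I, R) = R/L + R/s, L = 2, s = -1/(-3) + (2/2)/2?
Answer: 3391/5 ≈ 678.20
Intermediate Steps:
s = ⅚ (s = -1*(-⅓) + (2*(½))*(½) = ⅓ + 1*(½) = ⅓ + ½ = ⅚ ≈ 0.83333)
q(I, R) = 17*R/10 (q(I, R) = R/2 + R/(⅚) = R*(½) + R*(6/5) = R/2 + 6*R/5 = 17*R/10)
-148 + 54*q(-10, 9) = -148 + 54*((17/10)*9) = -148 + 54*(153/10) = -148 + 4131/5 = 3391/5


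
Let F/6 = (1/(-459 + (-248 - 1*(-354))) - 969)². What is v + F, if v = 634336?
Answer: 781066026808/124609 ≈ 6.2681e+6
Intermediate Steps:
F = 702022052184/124609 (F = 6*(1/(-459 + (-248 - 1*(-354))) - 969)² = 6*(1/(-459 + (-248 + 354)) - 969)² = 6*(1/(-459 + 106) - 969)² = 6*(1/(-353) - 969)² = 6*(-1/353 - 969)² = 6*(-342058/353)² = 6*(117003675364/124609) = 702022052184/124609 ≈ 5.6338e+6)
v + F = 634336 + 702022052184/124609 = 781066026808/124609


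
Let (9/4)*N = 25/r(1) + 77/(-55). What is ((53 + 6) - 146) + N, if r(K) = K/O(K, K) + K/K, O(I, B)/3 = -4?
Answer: -37373/495 ≈ -75.501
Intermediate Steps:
O(I, B) = -12 (O(I, B) = 3*(-4) = -12)
r(K) = 1 - K/12 (r(K) = K/(-12) + K/K = K*(-1/12) + 1 = -K/12 + 1 = 1 - K/12)
N = 5692/495 (N = 4*(25/(1 - 1/12*1) + 77/(-55))/9 = 4*(25/(1 - 1/12) + 77*(-1/55))/9 = 4*(25/(11/12) - 7/5)/9 = 4*(25*(12/11) - 7/5)/9 = 4*(300/11 - 7/5)/9 = (4/9)*(1423/55) = 5692/495 ≈ 11.499)
((53 + 6) - 146) + N = ((53 + 6) - 146) + 5692/495 = (59 - 146) + 5692/495 = -87 + 5692/495 = -37373/495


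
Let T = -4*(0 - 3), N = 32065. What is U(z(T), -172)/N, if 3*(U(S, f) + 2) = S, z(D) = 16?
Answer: 2/19239 ≈ 0.00010396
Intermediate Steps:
T = 12 (T = -4*(-3) = 12)
U(S, f) = -2 + S/3
U(z(T), -172)/N = (-2 + (⅓)*16)/32065 = (-2 + 16/3)*(1/32065) = (10/3)*(1/32065) = 2/19239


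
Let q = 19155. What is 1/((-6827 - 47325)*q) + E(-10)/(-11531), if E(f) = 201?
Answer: -208493605091/11960893668360 ≈ -0.017431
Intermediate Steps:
1/((-6827 - 47325)*q) + E(-10)/(-11531) = 1/(-6827 - 47325*19155) + 201/(-11531) = (1/19155)/(-54152) + 201*(-1/11531) = -1/54152*1/19155 - 201/11531 = -1/1037281560 - 201/11531 = -208493605091/11960893668360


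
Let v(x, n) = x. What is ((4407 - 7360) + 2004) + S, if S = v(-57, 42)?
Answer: -1006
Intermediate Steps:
S = -57
((4407 - 7360) + 2004) + S = ((4407 - 7360) + 2004) - 57 = (-2953 + 2004) - 57 = -949 - 57 = -1006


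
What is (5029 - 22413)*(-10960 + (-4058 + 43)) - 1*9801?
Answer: 260315599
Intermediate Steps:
(5029 - 22413)*(-10960 + (-4058 + 43)) - 1*9801 = -17384*(-10960 - 4015) - 9801 = -17384*(-14975) - 9801 = 260325400 - 9801 = 260315599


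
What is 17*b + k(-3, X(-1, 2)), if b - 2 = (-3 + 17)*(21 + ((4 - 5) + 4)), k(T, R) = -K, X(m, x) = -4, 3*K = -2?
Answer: 17240/3 ≈ 5746.7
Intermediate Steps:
K = -2/3 (K = (1/3)*(-2) = -2/3 ≈ -0.66667)
k(T, R) = 2/3 (k(T, R) = -1*(-2/3) = 2/3)
b = 338 (b = 2 + (-3 + 17)*(21 + ((4 - 5) + 4)) = 2 + 14*(21 + (-1 + 4)) = 2 + 14*(21 + 3) = 2 + 14*24 = 2 + 336 = 338)
17*b + k(-3, X(-1, 2)) = 17*338 + 2/3 = 5746 + 2/3 = 17240/3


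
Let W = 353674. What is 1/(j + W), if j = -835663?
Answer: -1/481989 ≈ -2.0747e-6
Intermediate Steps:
1/(j + W) = 1/(-835663 + 353674) = 1/(-481989) = -1/481989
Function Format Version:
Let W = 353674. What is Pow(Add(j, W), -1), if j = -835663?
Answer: Rational(-1, 481989) ≈ -2.0747e-6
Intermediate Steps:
Pow(Add(j, W), -1) = Pow(Add(-835663, 353674), -1) = Pow(-481989, -1) = Rational(-1, 481989)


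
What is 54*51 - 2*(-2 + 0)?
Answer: 2758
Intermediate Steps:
54*51 - 2*(-2 + 0) = 2754 - 2*(-2) = 2754 + 4 = 2758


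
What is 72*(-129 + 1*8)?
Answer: -8712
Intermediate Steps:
72*(-129 + 1*8) = 72*(-129 + 8) = 72*(-121) = -8712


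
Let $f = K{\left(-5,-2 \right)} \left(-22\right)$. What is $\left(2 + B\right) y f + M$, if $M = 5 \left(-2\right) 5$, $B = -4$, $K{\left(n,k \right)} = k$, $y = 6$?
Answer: $-578$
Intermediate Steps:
$M = -50$ ($M = \left(-10\right) 5 = -50$)
$f = 44$ ($f = \left(-2\right) \left(-22\right) = 44$)
$\left(2 + B\right) y f + M = \left(2 - 4\right) 6 \cdot 44 - 50 = \left(-2\right) 6 \cdot 44 - 50 = \left(-12\right) 44 - 50 = -528 - 50 = -578$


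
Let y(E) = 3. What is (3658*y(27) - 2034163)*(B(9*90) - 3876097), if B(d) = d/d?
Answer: 7842074790144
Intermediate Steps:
B(d) = 1
(3658*y(27) - 2034163)*(B(9*90) - 3876097) = (3658*3 - 2034163)*(1 - 3876097) = (10974 - 2034163)*(-3876096) = -2023189*(-3876096) = 7842074790144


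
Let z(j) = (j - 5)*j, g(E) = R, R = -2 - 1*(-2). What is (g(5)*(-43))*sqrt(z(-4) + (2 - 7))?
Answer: 0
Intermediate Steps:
R = 0 (R = -2 + 2 = 0)
g(E) = 0
z(j) = j*(-5 + j) (z(j) = (-5 + j)*j = j*(-5 + j))
(g(5)*(-43))*sqrt(z(-4) + (2 - 7)) = (0*(-43))*sqrt(-4*(-5 - 4) + (2 - 7)) = 0*sqrt(-4*(-9) - 5) = 0*sqrt(36 - 5) = 0*sqrt(31) = 0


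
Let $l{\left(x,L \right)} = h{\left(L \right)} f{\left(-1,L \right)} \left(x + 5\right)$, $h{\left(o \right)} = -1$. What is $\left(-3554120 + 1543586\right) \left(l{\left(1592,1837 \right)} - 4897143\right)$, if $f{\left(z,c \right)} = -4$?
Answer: $9833029213170$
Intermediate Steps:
$l{\left(x,L \right)} = 20 + 4 x$ ($l{\left(x,L \right)} = \left(-1\right) \left(-4\right) \left(x + 5\right) = 4 \left(5 + x\right) = 20 + 4 x$)
$\left(-3554120 + 1543586\right) \left(l{\left(1592,1837 \right)} - 4897143\right) = \left(-3554120 + 1543586\right) \left(\left(20 + 4 \cdot 1592\right) - 4897143\right) = - 2010534 \left(\left(20 + 6368\right) - 4897143\right) = - 2010534 \left(6388 - 4897143\right) = \left(-2010534\right) \left(-4890755\right) = 9833029213170$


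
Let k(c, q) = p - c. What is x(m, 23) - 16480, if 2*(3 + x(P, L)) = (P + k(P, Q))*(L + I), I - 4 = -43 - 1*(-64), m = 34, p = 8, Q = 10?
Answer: -16291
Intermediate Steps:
k(c, q) = 8 - c
I = 25 (I = 4 + (-43 - 1*(-64)) = 4 + (-43 + 64) = 4 + 21 = 25)
x(P, L) = 97 + 4*L (x(P, L) = -3 + ((P + (8 - P))*(L + 25))/2 = -3 + (8*(25 + L))/2 = -3 + (200 + 8*L)/2 = -3 + (100 + 4*L) = 97 + 4*L)
x(m, 23) - 16480 = (97 + 4*23) - 16480 = (97 + 92) - 16480 = 189 - 16480 = -16291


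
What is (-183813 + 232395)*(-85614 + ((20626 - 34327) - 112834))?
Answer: -10306622718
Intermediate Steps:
(-183813 + 232395)*(-85614 + ((20626 - 34327) - 112834)) = 48582*(-85614 + (-13701 - 112834)) = 48582*(-85614 - 126535) = 48582*(-212149) = -10306622718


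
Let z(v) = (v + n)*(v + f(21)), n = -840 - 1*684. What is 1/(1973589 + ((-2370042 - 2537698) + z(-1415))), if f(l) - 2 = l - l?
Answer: 1/1218656 ≈ 8.2058e-7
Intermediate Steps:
f(l) = 2 (f(l) = 2 + (l - l) = 2 + 0 = 2)
n = -1524 (n = -840 - 684 = -1524)
z(v) = (-1524 + v)*(2 + v) (z(v) = (v - 1524)*(v + 2) = (-1524 + v)*(2 + v))
1/(1973589 + ((-2370042 - 2537698) + z(-1415))) = 1/(1973589 + ((-2370042 - 2537698) + (-3048 + (-1415)**2 - 1522*(-1415)))) = 1/(1973589 + (-4907740 + (-3048 + 2002225 + 2153630))) = 1/(1973589 + (-4907740 + 4152807)) = 1/(1973589 - 754933) = 1/1218656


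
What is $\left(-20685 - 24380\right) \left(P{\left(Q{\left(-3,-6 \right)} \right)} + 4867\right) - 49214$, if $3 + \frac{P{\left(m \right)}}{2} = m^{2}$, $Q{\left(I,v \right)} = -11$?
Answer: $-230015909$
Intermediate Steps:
$P{\left(m \right)} = -6 + 2 m^{2}$
$\left(-20685 - 24380\right) \left(P{\left(Q{\left(-3,-6 \right)} \right)} + 4867\right) - 49214 = \left(-20685 - 24380\right) \left(\left(-6 + 2 \left(-11\right)^{2}\right) + 4867\right) - 49214 = - 45065 \left(\left(-6 + 2 \cdot 121\right) + 4867\right) - 49214 = - 45065 \left(\left(-6 + 242\right) + 4867\right) - 49214 = - 45065 \left(236 + 4867\right) - 49214 = \left(-45065\right) 5103 - 49214 = -229966695 - 49214 = -230015909$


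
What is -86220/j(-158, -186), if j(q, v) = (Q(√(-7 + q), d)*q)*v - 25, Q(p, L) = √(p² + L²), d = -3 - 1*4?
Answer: 2155500/100183927729 + 5067666720*I*√29/100183927729 ≈ 2.1515e-5 + 0.2724*I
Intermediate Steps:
d = -7 (d = -3 - 4 = -7)
Q(p, L) = √(L² + p²)
j(q, v) = -25 + q*v*√(42 + q) (j(q, v) = (√((-7)² + (√(-7 + q))²)*q)*v - 25 = (√(49 + (-7 + q))*q)*v - 25 = (√(42 + q)*q)*v - 25 = (q*√(42 + q))*v - 25 = q*v*√(42 + q) - 25 = -25 + q*v*√(42 + q))
-86220/j(-158, -186) = -86220/(-25 - 158*(-186)*√(42 - 158)) = -86220/(-25 - 158*(-186)*√(-116)) = -86220/(-25 - 158*(-186)*2*I*√29) = -86220/(-25 + 58776*I*√29)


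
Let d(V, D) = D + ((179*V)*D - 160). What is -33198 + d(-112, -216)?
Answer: 4296794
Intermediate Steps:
d(V, D) = -160 + D + 179*D*V (d(V, D) = D + (179*D*V - 160) = D + (-160 + 179*D*V) = -160 + D + 179*D*V)
-33198 + d(-112, -216) = -33198 + (-160 - 216 + 179*(-216)*(-112)) = -33198 + (-160 - 216 + 4330368) = -33198 + 4329992 = 4296794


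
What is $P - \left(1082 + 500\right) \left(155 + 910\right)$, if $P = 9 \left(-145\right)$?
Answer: $-1686135$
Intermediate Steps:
$P = -1305$
$P - \left(1082 + 500\right) \left(155 + 910\right) = -1305 - \left(1082 + 500\right) \left(155 + 910\right) = -1305 - 1582 \cdot 1065 = -1305 - 1684830 = -1686135$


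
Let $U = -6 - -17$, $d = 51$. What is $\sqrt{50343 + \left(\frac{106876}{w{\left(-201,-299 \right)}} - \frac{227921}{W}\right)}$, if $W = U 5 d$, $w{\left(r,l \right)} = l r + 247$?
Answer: $\frac{4 \sqrt{185973141256722105}}{7694115} \approx 224.2$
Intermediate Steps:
$w{\left(r,l \right)} = 247 + l r$
$U = 11$ ($U = -6 + 17 = 11$)
$W = 2805$ ($W = 11 \cdot 5 \cdot 51 = 55 \cdot 51 = 2805$)
$\sqrt{50343 + \left(\frac{106876}{w{\left(-201,-299 \right)}} - \frac{227921}{W}\right)} = \sqrt{50343 + \left(\frac{106876}{247 - -60099} - \frac{227921}{2805}\right)} = \sqrt{50343 + \left(\frac{106876}{247 + 60099} - \frac{227921}{2805}\right)} = \sqrt{50343 - \left(\frac{227921}{2805} - \frac{106876}{60346}\right)} = \sqrt{50343 + \left(106876 \cdot \frac{1}{60346} - \frac{227921}{2805}\right)} = \sqrt{50343 + \left(\frac{4858}{2743} - \frac{227921}{2805}\right)} = \sqrt{50343 - \frac{611560613}{7694115}} = \sqrt{\frac{386733270832}{7694115}} = \frac{4 \sqrt{185973141256722105}}{7694115}$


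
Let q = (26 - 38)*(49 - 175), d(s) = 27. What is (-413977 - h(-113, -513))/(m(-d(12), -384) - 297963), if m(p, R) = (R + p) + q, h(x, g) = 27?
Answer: 207002/148431 ≈ 1.3946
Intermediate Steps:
q = 1512 (q = -12*(-126) = 1512)
m(p, R) = 1512 + R + p (m(p, R) = (R + p) + 1512 = 1512 + R + p)
(-413977 - h(-113, -513))/(m(-d(12), -384) - 297963) = (-413977 - 1*27)/((1512 - 384 - 1*27) - 297963) = (-413977 - 27)/((1512 - 384 - 27) - 297963) = -414004/(1101 - 297963) = -414004/(-296862) = -414004*(-1/296862) = 207002/148431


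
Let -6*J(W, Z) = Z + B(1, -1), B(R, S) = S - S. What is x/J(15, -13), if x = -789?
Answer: -4734/13 ≈ -364.15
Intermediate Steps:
B(R, S) = 0
J(W, Z) = -Z/6 (J(W, Z) = -(Z + 0)/6 = -Z/6)
x/J(15, -13) = -789/((-1/6*(-13))) = -789/13/6 = -789*6/13 = -4734/13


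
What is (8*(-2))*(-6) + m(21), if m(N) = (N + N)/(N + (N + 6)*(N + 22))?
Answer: 18919/197 ≈ 96.036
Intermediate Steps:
m(N) = 2*N/(N + (6 + N)*(22 + N)) (m(N) = (2*N)/(N + (6 + N)*(22 + N)) = 2*N/(N + (6 + N)*(22 + N)))
(8*(-2))*(-6) + m(21) = (8*(-2))*(-6) + 2*21/(132 + 21² + 29*21) = -16*(-6) + 2*21/(132 + 441 + 609) = 96 + 2*21/1182 = 96 + 2*21*(1/1182) = 96 + 7/197 = 18919/197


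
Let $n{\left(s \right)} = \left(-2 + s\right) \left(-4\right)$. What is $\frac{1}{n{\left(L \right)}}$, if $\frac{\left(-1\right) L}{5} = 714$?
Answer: $\frac{1}{14288} \approx 6.9989 \cdot 10^{-5}$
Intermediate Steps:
$L = -3570$ ($L = \left(-5\right) 714 = -3570$)
$n{\left(s \right)} = 8 - 4 s$
$\frac{1}{n{\left(L \right)}} = \frac{1}{8 - -14280} = \frac{1}{8 + 14280} = \frac{1}{14288}$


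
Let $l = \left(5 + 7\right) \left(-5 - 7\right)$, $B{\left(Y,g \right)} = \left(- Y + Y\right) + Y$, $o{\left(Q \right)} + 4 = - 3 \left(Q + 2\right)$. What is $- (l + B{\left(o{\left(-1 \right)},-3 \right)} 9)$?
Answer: $207$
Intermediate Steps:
$o{\left(Q \right)} = -10 - 3 Q$ ($o{\left(Q \right)} = -4 - 3 \left(Q + 2\right) = -4 - 3 \left(2 + Q\right) = -4 - \left(6 + 3 Q\right) = -10 - 3 Q$)
$B{\left(Y,g \right)} = Y$ ($B{\left(Y,g \right)} = 0 + Y = Y$)
$l = -144$ ($l = 12 \left(-12\right) = -144$)
$- (l + B{\left(o{\left(-1 \right)},-3 \right)} 9) = - (-144 + \left(-10 - -3\right) 9) = - (-144 + \left(-10 + 3\right) 9) = - (-144 - 63) = \left(-1\right) \left(-207\right) = 207$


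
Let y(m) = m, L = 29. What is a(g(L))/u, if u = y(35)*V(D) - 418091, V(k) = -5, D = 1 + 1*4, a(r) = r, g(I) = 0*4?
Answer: 0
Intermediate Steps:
g(I) = 0
D = 5 (D = 1 + 4 = 5)
u = -418266 (u = 35*(-5) - 418091 = -175 - 418091 = -418266)
a(g(L))/u = 0/(-418266) = 0*(-1/418266) = 0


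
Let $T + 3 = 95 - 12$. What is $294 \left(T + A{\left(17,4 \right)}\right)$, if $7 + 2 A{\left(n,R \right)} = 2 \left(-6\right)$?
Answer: $20727$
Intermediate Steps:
$A{\left(n,R \right)} = - \frac{19}{2}$ ($A{\left(n,R \right)} = - \frac{7}{2} + \frac{2 \left(-6\right)}{2} = - \frac{7}{2} + \frac{1}{2} \left(-12\right) = - \frac{7}{2} - 6 = - \frac{19}{2}$)
$T = 80$ ($T = -3 + \left(95 - 12\right) = -3 + 83 = 80$)
$294 \left(T + A{\left(17,4 \right)}\right) = 294 \left(80 - \frac{19}{2}\right) = 294 \cdot \frac{141}{2} = 20727$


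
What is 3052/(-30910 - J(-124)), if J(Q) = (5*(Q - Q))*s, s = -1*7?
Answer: -1526/15455 ≈ -0.098738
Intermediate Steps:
s = -7
J(Q) = 0 (J(Q) = (5*(Q - Q))*(-7) = (5*0)*(-7) = 0*(-7) = 0)
3052/(-30910 - J(-124)) = 3052/(-30910 - 1*0) = 3052/(-30910 + 0) = 3052/(-30910) = 3052*(-1/30910) = -1526/15455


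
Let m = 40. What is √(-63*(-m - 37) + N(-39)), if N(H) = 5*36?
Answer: 3*√559 ≈ 70.930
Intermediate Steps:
N(H) = 180
√(-63*(-m - 37) + N(-39)) = √(-63*(-1*40 - 37) + 180) = √(-63*(-40 - 37) + 180) = √(-63*(-77) + 180) = √(4851 + 180) = √5031 = 3*√559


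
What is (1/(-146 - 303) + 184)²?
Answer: 6825238225/201601 ≈ 33855.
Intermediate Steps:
(1/(-146 - 303) + 184)² = (1/(-449) + 184)² = (-1/449 + 184)² = (82615/449)² = 6825238225/201601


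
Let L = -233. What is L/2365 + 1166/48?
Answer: 1373203/56760 ≈ 24.193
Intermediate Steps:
L/2365 + 1166/48 = -233/2365 + 1166/48 = -233*1/2365 + 1166*(1/48) = -233/2365 + 583/24 = 1373203/56760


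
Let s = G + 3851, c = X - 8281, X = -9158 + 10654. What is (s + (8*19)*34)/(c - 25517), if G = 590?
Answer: -9609/32302 ≈ -0.29747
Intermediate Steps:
X = 1496
c = -6785 (c = 1496 - 8281 = -6785)
s = 4441 (s = 590 + 3851 = 4441)
(s + (8*19)*34)/(c - 25517) = (4441 + (8*19)*34)/(-6785 - 25517) = (4441 + 152*34)/(-32302) = (4441 + 5168)*(-1/32302) = 9609*(-1/32302) = -9609/32302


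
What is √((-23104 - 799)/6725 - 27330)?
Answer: I*√49447083157/1345 ≈ 165.33*I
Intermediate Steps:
√((-23104 - 799)/6725 - 27330) = √(-23903*1/6725 - 27330) = √(-23903/6725 - 27330) = √(-183818153/6725) = I*√49447083157/1345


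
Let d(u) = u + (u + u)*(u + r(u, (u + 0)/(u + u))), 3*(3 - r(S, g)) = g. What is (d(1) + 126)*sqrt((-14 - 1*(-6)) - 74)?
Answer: 404*I*sqrt(82)/3 ≈ 1219.5*I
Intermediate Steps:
r(S, g) = 3 - g/3
d(u) = u + 2*u*(17/6 + u) (d(u) = u + (u + u)*(u + (3 - (u + 0)/(3*(u + u)))) = u + (2*u)*(u + (3 - u/(3*(2*u)))) = u + (2*u)*(u + (3 - u*1/(2*u)/3)) = u + (2*u)*(u + (3 - 1/3*1/2)) = u + (2*u)*(u + (3 - 1/6)) = u + (2*u)*(u + 17/6) = u + (2*u)*(17/6 + u) = u + 2*u*(17/6 + u))
(d(1) + 126)*sqrt((-14 - 1*(-6)) - 74) = ((2/3)*1*(10 + 3*1) + 126)*sqrt((-14 - 1*(-6)) - 74) = ((2/3)*1*(10 + 3) + 126)*sqrt((-14 + 6) - 74) = ((2/3)*1*13 + 126)*sqrt(-8 - 74) = (26/3 + 126)*sqrt(-82) = 404*(I*sqrt(82))/3 = 404*I*sqrt(82)/3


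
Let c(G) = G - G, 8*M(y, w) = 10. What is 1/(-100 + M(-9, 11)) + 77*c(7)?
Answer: -4/395 ≈ -0.010127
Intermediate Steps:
M(y, w) = 5/4 (M(y, w) = (⅛)*10 = 5/4)
c(G) = 0
1/(-100 + M(-9, 11)) + 77*c(7) = 1/(-100 + 5/4) + 77*0 = 1/(-395/4) + 0 = -4/395 + 0 = -4/395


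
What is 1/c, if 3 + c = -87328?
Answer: -1/87331 ≈ -1.1451e-5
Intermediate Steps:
c = -87331 (c = -3 - 87328 = -87331)
1/c = 1/(-87331) = -1/87331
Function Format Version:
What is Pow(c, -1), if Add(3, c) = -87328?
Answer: Rational(-1, 87331) ≈ -1.1451e-5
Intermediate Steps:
c = -87331 (c = Add(-3, -87328) = -87331)
Pow(c, -1) = Pow(-87331, -1) = Rational(-1, 87331)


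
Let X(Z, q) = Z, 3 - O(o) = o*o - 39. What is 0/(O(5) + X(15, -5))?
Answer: 0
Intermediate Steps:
O(o) = 42 - o**2 (O(o) = 3 - (o*o - 39) = 3 - (o**2 - 39) = 3 - (-39 + o**2) = 3 + (39 - o**2) = 42 - o**2)
0/(O(5) + X(15, -5)) = 0/((42 - 1*5**2) + 15) = 0/((42 - 1*25) + 15) = 0/((42 - 25) + 15) = 0/(17 + 15) = 0/32 = (1/32)*0 = 0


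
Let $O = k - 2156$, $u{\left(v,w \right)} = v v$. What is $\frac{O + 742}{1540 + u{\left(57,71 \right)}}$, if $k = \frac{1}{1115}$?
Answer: $- \frac{1576609}{5339735} \approx -0.29526$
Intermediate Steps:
$k = \frac{1}{1115} \approx 0.00089686$
$u{\left(v,w \right)} = v^{2}$
$O = - \frac{2403939}{1115}$ ($O = \frac{1}{1115} - 2156 = - \frac{2403939}{1115} \approx -2156.0$)
$\frac{O + 742}{1540 + u{\left(57,71 \right)}} = \frac{- \frac{2403939}{1115} + 742}{1540 + 57^{2}} = - \frac{1576609}{1115 \left(1540 + 3249\right)} = - \frac{1576609}{1115 \cdot 4789} = \left(- \frac{1576609}{1115}\right) \frac{1}{4789} = - \frac{1576609}{5339735}$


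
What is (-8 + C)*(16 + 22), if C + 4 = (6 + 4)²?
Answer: 3344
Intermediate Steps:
C = 96 (C = -4 + (6 + 4)² = -4 + 10² = -4 + 100 = 96)
(-8 + C)*(16 + 22) = (-8 + 96)*(16 + 22) = 88*38 = 3344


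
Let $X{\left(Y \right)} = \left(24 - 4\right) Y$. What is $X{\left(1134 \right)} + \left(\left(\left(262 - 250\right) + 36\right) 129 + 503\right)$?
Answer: $29375$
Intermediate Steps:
$X{\left(Y \right)} = 20 Y$
$X{\left(1134 \right)} + \left(\left(\left(262 - 250\right) + 36\right) 129 + 503\right) = 20 \cdot 1134 + \left(\left(\left(262 - 250\right) + 36\right) 129 + 503\right) = 22680 + \left(\left(12 + 36\right) 129 + 503\right) = 22680 + \left(48 \cdot 129 + 503\right) = 22680 + \left(6192 + 503\right) = 22680 + 6695 = 29375$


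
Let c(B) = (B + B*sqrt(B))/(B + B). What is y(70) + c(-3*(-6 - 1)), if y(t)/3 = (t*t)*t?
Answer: 2058001/2 + sqrt(21)/2 ≈ 1.0290e+6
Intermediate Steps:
y(t) = 3*t**3 (y(t) = 3*((t*t)*t) = 3*(t**2*t) = 3*t**3)
c(B) = (B + B**(3/2))/(2*B) (c(B) = (B + B**(3/2))/((2*B)) = (B + B**(3/2))*(1/(2*B)) = (B + B**(3/2))/(2*B))
y(70) + c(-3*(-6 - 1)) = 3*70**3 + (1/2 + sqrt(-3*(-6 - 1))/2) = 3*343000 + (1/2 + sqrt(-3*(-7))/2) = 1029000 + (1/2 + sqrt(21)/2) = 2058001/2 + sqrt(21)/2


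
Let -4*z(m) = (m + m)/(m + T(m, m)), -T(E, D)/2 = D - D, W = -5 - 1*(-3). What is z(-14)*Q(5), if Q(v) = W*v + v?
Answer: 5/2 ≈ 2.5000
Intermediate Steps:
W = -2 (W = -5 + 3 = -2)
T(E, D) = 0 (T(E, D) = -2*(D - D) = -2*0 = 0)
Q(v) = -v (Q(v) = -2*v + v = -v)
z(m) = -½ (z(m) = -(m + m)/(4*(m + 0)) = -2*m/(4*m) = -¼*2 = -½)
z(-14)*Q(5) = -(-1)*5/2 = -½*(-5) = 5/2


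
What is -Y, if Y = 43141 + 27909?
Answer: -71050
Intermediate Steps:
Y = 71050
-Y = -1*71050 = -71050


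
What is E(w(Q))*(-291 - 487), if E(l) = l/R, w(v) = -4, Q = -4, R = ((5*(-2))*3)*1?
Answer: -1556/15 ≈ -103.73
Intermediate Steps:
R = -30 (R = -10*3*1 = -30*1 = -30)
E(l) = -l/30 (E(l) = l/(-30) = l*(-1/30) = -l/30)
E(w(Q))*(-291 - 487) = (-1/30*(-4))*(-291 - 487) = (2/15)*(-778) = -1556/15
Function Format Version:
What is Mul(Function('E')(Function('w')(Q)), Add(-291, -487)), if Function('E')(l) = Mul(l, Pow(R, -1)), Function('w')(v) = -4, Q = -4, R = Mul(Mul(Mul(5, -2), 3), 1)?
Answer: Rational(-1556, 15) ≈ -103.73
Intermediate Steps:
R = -30 (R = Mul(Mul(-10, 3), 1) = Mul(-30, 1) = -30)
Function('E')(l) = Mul(Rational(-1, 30), l) (Function('E')(l) = Mul(l, Pow(-30, -1)) = Mul(l, Rational(-1, 30)) = Mul(Rational(-1, 30), l))
Mul(Function('E')(Function('w')(Q)), Add(-291, -487)) = Mul(Mul(Rational(-1, 30), -4), Add(-291, -487)) = Mul(Rational(2, 15), -778) = Rational(-1556, 15)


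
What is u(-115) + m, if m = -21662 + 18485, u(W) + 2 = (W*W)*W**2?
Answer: 174897446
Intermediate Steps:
u(W) = -2 + W**4 (u(W) = -2 + (W*W)*W**2 = -2 + W**2*W**2 = -2 + W**4)
m = -3177
u(-115) + m = (-2 + (-115)**4) - 3177 = (-2 + 174900625) - 3177 = 174900623 - 3177 = 174897446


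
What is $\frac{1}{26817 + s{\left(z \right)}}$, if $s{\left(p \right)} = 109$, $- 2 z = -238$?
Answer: $\frac{1}{26926} \approx 3.7139 \cdot 10^{-5}$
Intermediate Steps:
$z = 119$ ($z = \left(- \frac{1}{2}\right) \left(-238\right) = 119$)
$\frac{1}{26817 + s{\left(z \right)}} = \frac{1}{26817 + 109} = \frac{1}{26926}$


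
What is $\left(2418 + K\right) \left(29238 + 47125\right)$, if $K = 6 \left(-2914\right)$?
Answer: $-1150484958$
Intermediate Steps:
$K = -17484$
$\left(2418 + K\right) \left(29238 + 47125\right) = \left(2418 - 17484\right) \left(29238 + 47125\right) = \left(-15066\right) 76363 = -1150484958$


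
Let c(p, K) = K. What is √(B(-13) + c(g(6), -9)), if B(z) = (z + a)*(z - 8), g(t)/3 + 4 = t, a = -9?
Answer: √453 ≈ 21.284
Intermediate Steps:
g(t) = -12 + 3*t
B(z) = (-9 + z)*(-8 + z) (B(z) = (z - 9)*(z - 8) = (-9 + z)*(-8 + z))
√(B(-13) + c(g(6), -9)) = √((72 + (-13)² - 17*(-13)) - 9) = √((72 + 169 + 221) - 9) = √(462 - 9) = √453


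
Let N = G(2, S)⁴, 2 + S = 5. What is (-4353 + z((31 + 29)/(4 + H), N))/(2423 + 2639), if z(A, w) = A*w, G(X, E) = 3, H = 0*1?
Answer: -1569/2531 ≈ -0.61991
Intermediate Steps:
S = 3 (S = -2 + 5 = 3)
H = 0
N = 81 (N = 3⁴ = 81)
(-4353 + z((31 + 29)/(4 + H), N))/(2423 + 2639) = (-4353 + ((31 + 29)/(4 + 0))*81)/(2423 + 2639) = (-4353 + (60/4)*81)/5062 = (-4353 + (60*(¼))*81)*(1/5062) = (-4353 + 15*81)*(1/5062) = (-4353 + 1215)*(1/5062) = -3138*1/5062 = -1569/2531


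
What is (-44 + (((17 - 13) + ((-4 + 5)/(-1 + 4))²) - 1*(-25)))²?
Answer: 17956/81 ≈ 221.68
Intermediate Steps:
(-44 + (((17 - 13) + ((-4 + 5)/(-1 + 4))²) - 1*(-25)))² = (-44 + ((4 + (1/3)²) + 25))² = (-44 + ((4 + (1*(⅓))²) + 25))² = (-44 + ((4 + (⅓)²) + 25))² = (-44 + ((4 + ⅑) + 25))² = (-44 + (37/9 + 25))² = (-44 + 262/9)² = (-134/9)² = 17956/81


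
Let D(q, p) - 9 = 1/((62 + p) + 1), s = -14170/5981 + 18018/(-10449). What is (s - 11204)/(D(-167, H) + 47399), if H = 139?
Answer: -15721324739792/66498074639397 ≈ -0.23642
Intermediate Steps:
s = -28425332/6943941 (s = -14170*1/5981 + 18018*(-1/10449) = -14170/5981 - 2002/1161 = -28425332/6943941 ≈ -4.0935)
D(q, p) = 9 + 1/(63 + p) (D(q, p) = 9 + 1/((62 + p) + 1) = 9 + 1/(63 + p))
(s - 11204)/(D(-167, H) + 47399) = (-28425332/6943941 - 11204)/((568 + 9*139)/(63 + 139) + 47399) = -77828340296/(6943941*((568 + 1251)/202 + 47399)) = -77828340296/(6943941*((1/202)*1819 + 47399)) = -77828340296/(6943941*(1819/202 + 47399)) = -77828340296/(6943941*9576417/202) = -77828340296/6943941*202/9576417 = -15721324739792/66498074639397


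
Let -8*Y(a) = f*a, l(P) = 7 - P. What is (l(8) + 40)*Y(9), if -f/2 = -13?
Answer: -4563/4 ≈ -1140.8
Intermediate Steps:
f = 26 (f = -2*(-13) = 26)
Y(a) = -13*a/4
(l(8) + 40)*Y(9) = ((7 - 1*8) + 40)*(-13/4*9) = ((7 - 8) + 40)*(-117/4) = (-1 + 40)*(-117/4) = 39*(-117/4) = -4563/4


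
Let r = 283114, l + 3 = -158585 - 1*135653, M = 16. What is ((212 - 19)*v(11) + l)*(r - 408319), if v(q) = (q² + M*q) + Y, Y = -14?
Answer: 30001872510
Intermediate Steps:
l = -294241 (l = -3 + (-158585 - 1*135653) = -3 + (-158585 - 135653) = -3 - 294238 = -294241)
v(q) = -14 + q² + 16*q (v(q) = (q² + 16*q) - 14 = -14 + q² + 16*q)
((212 - 19)*v(11) + l)*(r - 408319) = ((212 - 19)*(-14 + 11² + 16*11) - 294241)*(283114 - 408319) = (193*(-14 + 121 + 176) - 294241)*(-125205) = (193*283 - 294241)*(-125205) = (54619 - 294241)*(-125205) = -239622*(-125205) = 30001872510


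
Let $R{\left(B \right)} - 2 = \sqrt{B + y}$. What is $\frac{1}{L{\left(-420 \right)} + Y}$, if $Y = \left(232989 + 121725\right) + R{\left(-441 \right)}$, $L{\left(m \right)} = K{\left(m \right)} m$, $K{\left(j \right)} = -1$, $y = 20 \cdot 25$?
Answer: $\frac{355136}{126121578437} - \frac{\sqrt{59}}{126121578437} \approx 2.8158 \cdot 10^{-6}$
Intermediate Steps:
$y = 500$
$R{\left(B \right)} = 2 + \sqrt{500 + B}$ ($R{\left(B \right)} = 2 + \sqrt{B + 500} = 2 + \sqrt{500 + B}$)
$L{\left(m \right)} = - m$
$Y = 354716 + \sqrt{59}$ ($Y = \left(232989 + 121725\right) + \left(2 + \sqrt{500 - 441}\right) = 354714 + \left(2 + \sqrt{59}\right) = 354716 + \sqrt{59} \approx 3.5472 \cdot 10^{5}$)
$\frac{1}{L{\left(-420 \right)} + Y} = \frac{1}{\left(-1\right) \left(-420\right) + \left(354716 + \sqrt{59}\right)} = \frac{1}{420 + \left(354716 + \sqrt{59}\right)} = \frac{1}{355136 + \sqrt{59}}$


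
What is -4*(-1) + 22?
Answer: 26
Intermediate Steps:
-4*(-1) + 22 = -2*(-2) + 22 = 4 + 22 = 26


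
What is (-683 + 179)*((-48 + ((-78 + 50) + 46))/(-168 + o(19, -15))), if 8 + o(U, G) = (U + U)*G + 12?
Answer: -7560/367 ≈ -20.599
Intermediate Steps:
o(U, G) = 4 + 2*G*U (o(U, G) = -8 + ((U + U)*G + 12) = -8 + ((2*U)*G + 12) = -8 + (2*G*U + 12) = -8 + (12 + 2*G*U) = 4 + 2*G*U)
(-683 + 179)*((-48 + ((-78 + 50) + 46))/(-168 + o(19, -15))) = (-683 + 179)*((-48 + ((-78 + 50) + 46))/(-168 + (4 + 2*(-15)*19))) = -504*(-48 + (-28 + 46))/(-168 + (4 - 570)) = -504*(-48 + 18)/(-168 - 566) = -(-15120)/(-734) = -(-15120)*(-1)/734 = -504*15/367 = -7560/367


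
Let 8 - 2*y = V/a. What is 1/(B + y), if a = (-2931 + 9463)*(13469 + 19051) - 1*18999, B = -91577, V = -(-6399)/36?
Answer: -566404376/51867347923685 ≈ -1.0920e-5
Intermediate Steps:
V = 711/4 (V = -(-6399)/36 = -711*(-1/4) = 711/4 ≈ 177.75)
a = 212401641 (a = 6532*32520 - 18999 = 212420640 - 18999 = 212401641)
y = 2265617267/566404376 (y = 4 - 711/(8*212401641) = 4 - 1/2*237/283202188 = 4 - 237/566404376 = 2265617267/566404376 ≈ 4.0000)
1/(B + y) = 1/(-91577 + 2265617267/566404376) = 1/(-51867347923685/566404376) = -566404376/51867347923685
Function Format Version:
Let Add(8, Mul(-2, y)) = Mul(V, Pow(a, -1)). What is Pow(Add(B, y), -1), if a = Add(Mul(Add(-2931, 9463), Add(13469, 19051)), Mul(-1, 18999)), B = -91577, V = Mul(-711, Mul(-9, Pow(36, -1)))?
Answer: Rational(-566404376, 51867347923685) ≈ -1.0920e-5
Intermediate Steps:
V = Rational(711, 4) (V = Mul(-711, Mul(-9, Rational(1, 36))) = Mul(-711, Rational(-1, 4)) = Rational(711, 4) ≈ 177.75)
a = 212401641 (a = Add(Mul(6532, 32520), -18999) = Add(212420640, -18999) = 212401641)
y = Rational(2265617267, 566404376) (y = Add(4, Mul(Rational(-1, 2), Mul(Rational(711, 4), Pow(212401641, -1)))) = Add(4, Mul(Rational(-1, 2), Mul(Rational(711, 4), Rational(1, 212401641)))) = Add(4, Mul(Rational(-1, 2), Rational(237, 283202188))) = Add(4, Rational(-237, 566404376)) = Rational(2265617267, 566404376) ≈ 4.0000)
Pow(Add(B, y), -1) = Pow(Add(-91577, Rational(2265617267, 566404376)), -1) = Pow(Rational(-51867347923685, 566404376), -1) = Rational(-566404376, 51867347923685)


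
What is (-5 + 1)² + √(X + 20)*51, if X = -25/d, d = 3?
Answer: 16 + 17*√105 ≈ 190.20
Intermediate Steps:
X = -25/3 ≈ -8.3333
(-5 + 1)² + √(X + 20)*51 = (-5 + 1)² + √(-25/3 + 20)*51 = (-4)² + √(35/3)*51 = 16 + (√105/3)*51 = 16 + 17*√105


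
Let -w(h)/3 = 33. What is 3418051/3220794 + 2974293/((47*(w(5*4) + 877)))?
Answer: 2426142375377/29442888351 ≈ 82.402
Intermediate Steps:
w(h) = -99 (w(h) = -3*33 = -99)
3418051/3220794 + 2974293/((47*(w(5*4) + 877))) = 3418051/3220794 + 2974293/((47*(-99 + 877))) = 3418051*(1/3220794) + 2974293/((47*778)) = 3418051/3220794 + 2974293/36566 = 2426142375377/29442888351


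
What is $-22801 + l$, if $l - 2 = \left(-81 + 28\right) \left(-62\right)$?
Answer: $-19513$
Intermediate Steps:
$l = 3288$ ($l = 2 + \left(-81 + 28\right) \left(-62\right) = 2 - -3286 = 2 + 3286 = 3288$)
$-22801 + l = -22801 + 3288 = -19513$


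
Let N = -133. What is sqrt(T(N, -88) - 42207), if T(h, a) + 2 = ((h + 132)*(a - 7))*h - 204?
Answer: 2*I*sqrt(13762) ≈ 234.62*I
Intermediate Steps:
T(h, a) = -206 + h*(-7 + a)*(132 + h) (T(h, a) = -2 + (((h + 132)*(a - 7))*h - 204) = -2 + (((132 + h)*(-7 + a))*h - 204) = -2 + (((-7 + a)*(132 + h))*h - 204) = -2 + (h*(-7 + a)*(132 + h) - 204) = -2 + (-204 + h*(-7 + a)*(132 + h)) = -206 + h*(-7 + a)*(132 + h))
sqrt(T(N, -88) - 42207) = sqrt((-206 - 924*(-133) - 7*(-133)**2 - 88*(-133)**2 + 132*(-88)*(-133)) - 42207) = sqrt((-206 + 122892 - 7*17689 - 88*17689 + 1544928) - 42207) = sqrt((-206 + 122892 - 123823 - 1556632 + 1544928) - 42207) = sqrt(-12841 - 42207) = sqrt(-55048) = 2*I*sqrt(13762)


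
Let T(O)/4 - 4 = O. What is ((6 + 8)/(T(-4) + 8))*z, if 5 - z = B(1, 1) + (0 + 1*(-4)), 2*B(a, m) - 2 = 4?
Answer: 21/2 ≈ 10.500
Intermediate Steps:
T(O) = 16 + 4*O
B(a, m) = 3 (B(a, m) = 1 + (½)*4 = 1 + 2 = 3)
z = 6 (z = 5 - (3 + (0 + 1*(-4))) = 5 - (3 + (0 - 4)) = 5 - (3 - 4) = 5 - 1*(-1) = 5 + 1 = 6)
((6 + 8)/(T(-4) + 8))*z = ((6 + 8)/((16 + 4*(-4)) + 8))*6 = (14/((16 - 16) + 8))*6 = (14/(0 + 8))*6 = (14/8)*6 = (14*(⅛))*6 = (7/4)*6 = 21/2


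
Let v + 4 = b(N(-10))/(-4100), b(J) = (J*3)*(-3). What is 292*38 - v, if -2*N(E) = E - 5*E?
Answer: 2275509/205 ≈ 11100.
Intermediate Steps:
N(E) = 2*E (N(E) = -(E - 5*E)/2 = -(-2)*E = 2*E)
b(J) = -9*J (b(J) = (3*J)*(-3) = -9*J)
v = -829/205 (v = -4 - 18*(-10)/(-4100) = -4 - 9*(-20)*(-1/4100) = -4 + 180*(-1/4100) = -4 - 9/205 = -829/205 ≈ -4.0439)
292*38 - v = 292*38 - 1*(-829/205) = 11096 + 829/205 = 2275509/205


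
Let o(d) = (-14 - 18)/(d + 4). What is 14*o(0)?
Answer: -112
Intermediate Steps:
o(d) = -32/(4 + d)
14*o(0) = 14*(-32/(4 + 0)) = 14*(-32/4) = 14*(-32*1/4) = 14*(-8) = -112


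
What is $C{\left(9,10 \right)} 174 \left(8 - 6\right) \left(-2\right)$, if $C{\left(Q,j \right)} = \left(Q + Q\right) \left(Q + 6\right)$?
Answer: $-187920$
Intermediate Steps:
$C{\left(Q,j \right)} = 2 Q \left(6 + Q\right)$
$C{\left(9,10 \right)} 174 \left(8 - 6\right) \left(-2\right) = 2 \cdot 9 \left(6 + 9\right) 174 \left(8 - 6\right) \left(-2\right) = 2 \cdot 9 \cdot 15 \cdot 174 \cdot 2 \left(-2\right) = 270 \cdot 174 \left(-4\right) = 46980 \left(-4\right) = -187920$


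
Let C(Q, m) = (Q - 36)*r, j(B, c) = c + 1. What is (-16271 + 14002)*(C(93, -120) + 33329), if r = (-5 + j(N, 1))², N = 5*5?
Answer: -76787498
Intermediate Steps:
N = 25
j(B, c) = 1 + c
r = 9 (r = (-5 + (1 + 1))² = (-5 + 2)² = (-3)² = 9)
C(Q, m) = -324 + 9*Q (C(Q, m) = (Q - 36)*9 = (-36 + Q)*9 = -324 + 9*Q)
(-16271 + 14002)*(C(93, -120) + 33329) = (-16271 + 14002)*((-324 + 9*93) + 33329) = -2269*((-324 + 837) + 33329) = -2269*(513 + 33329) = -2269*33842 = -76787498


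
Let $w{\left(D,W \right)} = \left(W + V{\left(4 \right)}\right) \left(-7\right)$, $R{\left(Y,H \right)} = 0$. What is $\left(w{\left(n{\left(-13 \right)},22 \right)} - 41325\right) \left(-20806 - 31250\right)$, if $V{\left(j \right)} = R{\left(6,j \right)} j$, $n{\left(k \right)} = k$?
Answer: $2159230824$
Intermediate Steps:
$V{\left(j \right)} = 0$ ($V{\left(j \right)} = 0 j = 0$)
$w{\left(D,W \right)} = - 7 W$ ($w{\left(D,W \right)} = \left(W + 0\right) \left(-7\right) = W \left(-7\right) = - 7 W$)
$\left(w{\left(n{\left(-13 \right)},22 \right)} - 41325\right) \left(-20806 - 31250\right) = \left(\left(-7\right) 22 - 41325\right) \left(-20806 - 31250\right) = \left(-154 - 41325\right) \left(-20806 - 31250\right) = - 41479 \left(-20806 - 31250\right) = \left(-41479\right) \left(-52056\right) = 2159230824$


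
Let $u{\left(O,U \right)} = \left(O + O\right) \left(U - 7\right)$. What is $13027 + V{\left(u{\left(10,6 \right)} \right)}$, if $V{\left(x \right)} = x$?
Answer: $13007$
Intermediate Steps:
$u{\left(O,U \right)} = 2 O \left(-7 + U\right)$
$13027 + V{\left(u{\left(10,6 \right)} \right)} = 13027 + 2 \cdot 10 \left(-7 + 6\right) = 13027 + 2 \cdot 10 \left(-1\right) = 13027 - 20 = 13007$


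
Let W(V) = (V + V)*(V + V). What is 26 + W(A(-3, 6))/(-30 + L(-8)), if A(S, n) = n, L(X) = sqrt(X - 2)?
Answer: 1934/91 - 72*I*sqrt(10)/455 ≈ 21.253 - 0.5004*I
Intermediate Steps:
L(X) = sqrt(-2 + X)
W(V) = 4*V**2 (W(V) = (2*V)*(2*V) = 4*V**2)
26 + W(A(-3, 6))/(-30 + L(-8)) = 26 + (4*6**2)/(-30 + sqrt(-2 - 8)) = 26 + (4*36)/(-30 + sqrt(-10)) = 26 + 144/(-30 + I*sqrt(10))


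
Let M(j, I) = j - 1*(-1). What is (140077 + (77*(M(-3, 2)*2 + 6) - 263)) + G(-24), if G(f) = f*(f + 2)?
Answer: 140496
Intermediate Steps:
G(f) = f*(2 + f)
M(j, I) = 1 + j (M(j, I) = j + 1 = 1 + j)
(140077 + (77*(M(-3, 2)*2 + 6) - 263)) + G(-24) = (140077 + (77*((1 - 3)*2 + 6) - 263)) - 24*(2 - 24) = (140077 + (77*(-2*2 + 6) - 263)) - 24*(-22) = (140077 + (77*(-4 + 6) - 263)) + 528 = (140077 + (77*2 - 263)) + 528 = (140077 + (154 - 263)) + 528 = (140077 - 109) + 528 = 139968 + 528 = 140496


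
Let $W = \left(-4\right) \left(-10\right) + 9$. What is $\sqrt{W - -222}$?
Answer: $\sqrt{271} \approx 16.462$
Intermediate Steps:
$W = 49$ ($W = 40 + 9 = 49$)
$\sqrt{W - -222} = \sqrt{49 - -222} = \sqrt{49 + \left(-8 + 230\right)} = \sqrt{49 + 222} = \sqrt{271}$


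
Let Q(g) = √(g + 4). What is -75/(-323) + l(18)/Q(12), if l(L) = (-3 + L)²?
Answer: 72975/1292 ≈ 56.482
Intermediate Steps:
Q(g) = √(4 + g)
-75/(-323) + l(18)/Q(12) = -75/(-323) + (-3 + 18)²/(√(4 + 12)) = -75*(-1/323) + 15²/(√16) = 75/323 + 225/4 = 72975/1292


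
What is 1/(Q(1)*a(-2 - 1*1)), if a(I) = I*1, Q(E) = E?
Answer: -1/3 ≈ -0.33333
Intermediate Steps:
a(I) = I
1/(Q(1)*a(-2 - 1*1)) = 1/(1*(-2 - 1*1)) = 1/(1*(-2 - 1)) = 1/(1*(-3)) = 1/(-3) = -1/3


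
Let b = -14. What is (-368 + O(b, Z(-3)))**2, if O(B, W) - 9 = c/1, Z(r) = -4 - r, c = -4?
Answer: 131769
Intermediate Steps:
O(B, W) = 5 (O(B, W) = 9 - 4/1 = 9 - 4*1 = 9 - 4 = 5)
(-368 + O(b, Z(-3)))**2 = (-368 + 5)**2 = (-363)**2 = 131769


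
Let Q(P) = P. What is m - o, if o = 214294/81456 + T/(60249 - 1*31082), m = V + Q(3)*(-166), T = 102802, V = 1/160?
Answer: -11977712255863/23758271520 ≈ -504.15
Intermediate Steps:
V = 1/160 ≈ 0.0062500
m = -79679/160 (m = 1/160 + 3*(-166) = 1/160 - 498 = -79679/160 ≈ -497.99)
o = 7312076405/1187913576 (o = 214294/81456 + 102802/(60249 - 1*31082) = 214294*(1/81456) + 102802/(60249 - 31082) = 107147/40728 + 102802/29167 = 7312076405/1187913576 ≈ 6.1554)
m - o = -79679/160 - 1*7312076405/1187913576 = -79679/160 - 7312076405/1187913576 = -11977712255863/23758271520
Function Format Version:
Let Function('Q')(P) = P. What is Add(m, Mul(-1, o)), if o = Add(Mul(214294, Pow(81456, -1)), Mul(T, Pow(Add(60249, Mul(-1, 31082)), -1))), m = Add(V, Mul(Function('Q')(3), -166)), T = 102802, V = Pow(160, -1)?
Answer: Rational(-11977712255863, 23758271520) ≈ -504.15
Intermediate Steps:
V = Rational(1, 160) ≈ 0.0062500
m = Rational(-79679, 160) (m = Add(Rational(1, 160), Mul(3, -166)) = Add(Rational(1, 160), -498) = Rational(-79679, 160) ≈ -497.99)
o = Rational(7312076405, 1187913576) (o = Add(Mul(214294, Pow(81456, -1)), Mul(102802, Pow(Add(60249, Mul(-1, 31082)), -1))) = Add(Mul(214294, Rational(1, 81456)), Mul(102802, Pow(Add(60249, -31082), -1))) = Add(Rational(107147, 40728), Mul(102802, Pow(29167, -1))) = Add(Rational(107147, 40728), Mul(102802, Rational(1, 29167))) = Add(Rational(107147, 40728), Rational(102802, 29167)) = Rational(7312076405, 1187913576) ≈ 6.1554)
Add(m, Mul(-1, o)) = Add(Rational(-79679, 160), Mul(-1, Rational(7312076405, 1187913576))) = Add(Rational(-79679, 160), Rational(-7312076405, 1187913576)) = Rational(-11977712255863, 23758271520)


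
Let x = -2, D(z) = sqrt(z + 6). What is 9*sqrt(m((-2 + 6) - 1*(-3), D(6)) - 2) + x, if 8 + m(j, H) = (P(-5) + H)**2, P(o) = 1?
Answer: -2 + 9*sqrt(3 + 4*sqrt(3)) ≈ 26.358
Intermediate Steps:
D(z) = sqrt(6 + z)
m(j, H) = -8 + (1 + H)**2
9*sqrt(m((-2 + 6) - 1*(-3), D(6)) - 2) + x = 9*sqrt((-8 + (1 + sqrt(6 + 6))**2) - 2) - 2 = 9*sqrt((-8 + (1 + sqrt(12))**2) - 2) - 2 = 9*sqrt((-8 + (1 + 2*sqrt(3))**2) - 2) - 2 = 9*sqrt(-10 + (1 + 2*sqrt(3))**2) - 2 = -2 + 9*sqrt(-10 + (1 + 2*sqrt(3))**2)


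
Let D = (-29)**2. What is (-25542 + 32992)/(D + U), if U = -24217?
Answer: -3725/11688 ≈ -0.31870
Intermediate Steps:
D = 841
(-25542 + 32992)/(D + U) = (-25542 + 32992)/(841 - 24217) = 7450/(-23376) = 7450*(-1/23376) = -3725/11688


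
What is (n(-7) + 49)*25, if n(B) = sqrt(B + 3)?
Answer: 1225 + 50*I ≈ 1225.0 + 50.0*I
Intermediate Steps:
n(B) = sqrt(3 + B)
(n(-7) + 49)*25 = (sqrt(3 - 7) + 49)*25 = (sqrt(-4) + 49)*25 = (2*I + 49)*25 = (49 + 2*I)*25 = 1225 + 50*I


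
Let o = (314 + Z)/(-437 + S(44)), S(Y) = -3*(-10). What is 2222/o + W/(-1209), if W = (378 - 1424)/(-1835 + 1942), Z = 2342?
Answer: -58493584163/171794064 ≈ -340.49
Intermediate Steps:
S(Y) = 30
W = -1046/107 ≈ -9.7757
o = -2656/407 (o = (314 + 2342)/(-437 + 30) = 2656/(-407) = 2656*(-1/407) = -2656/407 ≈ -6.5258)
2222/o + W/(-1209) = 2222/(-2656/407) - 1046/107/(-1209) = 2222*(-407/2656) - 1046/107*(-1/1209) = -452177/1328 + 1046/129363 = -58493584163/171794064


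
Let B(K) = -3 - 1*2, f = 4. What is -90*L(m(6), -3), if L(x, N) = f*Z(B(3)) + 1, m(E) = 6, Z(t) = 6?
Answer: -2250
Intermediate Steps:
B(K) = -5 (B(K) = -3 - 2 = -5)
L(x, N) = 25 (L(x, N) = 4*6 + 1 = 24 + 1 = 25)
-90*L(m(6), -3) = -90*25 = -2250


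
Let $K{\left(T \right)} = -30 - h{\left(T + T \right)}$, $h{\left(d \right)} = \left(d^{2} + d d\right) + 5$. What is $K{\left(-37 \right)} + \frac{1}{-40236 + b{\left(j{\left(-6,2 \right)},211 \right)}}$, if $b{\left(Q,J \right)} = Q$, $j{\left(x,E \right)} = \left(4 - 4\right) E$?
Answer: $- \frac{442072933}{40236} \approx -10987.0$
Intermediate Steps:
$h{\left(d \right)} = 5 + 2 d^{2}$ ($h{\left(d \right)} = \left(d^{2} + d^{2}\right) + 5 = 2 d^{2} + 5 = 5 + 2 d^{2}$)
$K{\left(T \right)} = -35 - 8 T^{2}$ ($K{\left(T \right)} = -30 - \left(5 + 2 \left(T + T\right)^{2}\right) = -30 - \left(5 + 2 \left(2 T\right)^{2}\right) = -30 - \left(5 + 2 \cdot 4 T^{2}\right) = -30 - \left(5 + 8 T^{2}\right) = -35 - 8 T^{2}$)
$j{\left(x,E \right)} = 0$ ($j{\left(x,E \right)} = 0 E = 0$)
$K{\left(-37 \right)} + \frac{1}{-40236 + b{\left(j{\left(-6,2 \right)},211 \right)}} = \left(-35 - 8 \left(-37\right)^{2}\right) + \frac{1}{-40236 + 0} = \left(-35 - 10952\right) + \frac{1}{-40236} = \left(-35 - 10952\right) - \frac{1}{40236} = -10987 - \frac{1}{40236} = - \frac{442072933}{40236}$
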